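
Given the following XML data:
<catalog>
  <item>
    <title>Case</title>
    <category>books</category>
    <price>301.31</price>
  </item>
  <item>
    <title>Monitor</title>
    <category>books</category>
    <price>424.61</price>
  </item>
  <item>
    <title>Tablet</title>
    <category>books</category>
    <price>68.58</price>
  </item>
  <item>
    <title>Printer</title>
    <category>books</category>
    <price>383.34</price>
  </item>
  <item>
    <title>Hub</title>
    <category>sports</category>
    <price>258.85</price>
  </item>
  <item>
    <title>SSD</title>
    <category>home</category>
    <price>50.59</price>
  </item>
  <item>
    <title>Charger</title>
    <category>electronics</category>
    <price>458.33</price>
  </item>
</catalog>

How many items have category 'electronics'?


Scanning <item> elements for <category>electronics</category>:
  Item 7: Charger -> MATCH
Count: 1

ANSWER: 1


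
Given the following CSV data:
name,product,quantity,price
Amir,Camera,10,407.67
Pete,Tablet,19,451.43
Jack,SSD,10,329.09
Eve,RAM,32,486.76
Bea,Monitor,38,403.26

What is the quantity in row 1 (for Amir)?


Row 1: Amir
Column 'quantity' = 10

ANSWER: 10


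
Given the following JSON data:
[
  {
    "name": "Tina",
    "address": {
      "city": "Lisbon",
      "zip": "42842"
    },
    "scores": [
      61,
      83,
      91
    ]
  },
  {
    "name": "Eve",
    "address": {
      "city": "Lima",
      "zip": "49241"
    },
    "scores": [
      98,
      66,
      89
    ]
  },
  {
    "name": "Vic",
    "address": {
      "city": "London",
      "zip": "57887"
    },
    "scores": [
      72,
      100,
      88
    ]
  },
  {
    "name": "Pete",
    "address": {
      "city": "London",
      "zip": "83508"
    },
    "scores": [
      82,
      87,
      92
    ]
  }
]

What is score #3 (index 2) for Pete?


Path: records[3].scores[2]
Value: 92

ANSWER: 92


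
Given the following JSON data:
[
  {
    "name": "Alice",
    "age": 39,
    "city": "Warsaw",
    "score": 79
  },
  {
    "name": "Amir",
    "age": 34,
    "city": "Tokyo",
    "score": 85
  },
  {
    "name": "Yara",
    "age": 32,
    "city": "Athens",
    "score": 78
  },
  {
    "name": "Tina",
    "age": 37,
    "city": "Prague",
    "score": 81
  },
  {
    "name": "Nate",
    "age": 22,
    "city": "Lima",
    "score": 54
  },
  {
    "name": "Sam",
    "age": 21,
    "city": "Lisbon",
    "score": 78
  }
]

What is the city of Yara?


Looking up record where name = Yara
Record index: 2
Field 'city' = Athens

ANSWER: Athens


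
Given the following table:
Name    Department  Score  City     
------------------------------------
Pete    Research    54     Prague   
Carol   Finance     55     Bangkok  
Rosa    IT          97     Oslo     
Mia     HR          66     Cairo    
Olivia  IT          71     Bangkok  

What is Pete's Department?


Row 1: Pete
Department = Research

ANSWER: Research


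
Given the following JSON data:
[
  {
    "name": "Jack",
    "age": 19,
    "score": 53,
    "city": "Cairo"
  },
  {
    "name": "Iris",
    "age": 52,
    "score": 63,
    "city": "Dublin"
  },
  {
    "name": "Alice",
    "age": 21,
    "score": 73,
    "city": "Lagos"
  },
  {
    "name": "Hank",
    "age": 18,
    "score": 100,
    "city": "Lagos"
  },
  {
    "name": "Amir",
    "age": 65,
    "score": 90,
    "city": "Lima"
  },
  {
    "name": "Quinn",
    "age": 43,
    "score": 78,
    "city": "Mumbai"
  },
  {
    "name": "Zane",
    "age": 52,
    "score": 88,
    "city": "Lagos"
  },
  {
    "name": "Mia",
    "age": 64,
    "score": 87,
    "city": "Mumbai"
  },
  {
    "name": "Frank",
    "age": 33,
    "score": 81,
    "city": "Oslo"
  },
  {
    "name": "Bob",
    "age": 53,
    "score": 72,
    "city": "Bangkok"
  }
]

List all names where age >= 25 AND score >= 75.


Checking both conditions:
  Jack (age=19, score=53) -> no
  Iris (age=52, score=63) -> no
  Alice (age=21, score=73) -> no
  Hank (age=18, score=100) -> no
  Amir (age=65, score=90) -> YES
  Quinn (age=43, score=78) -> YES
  Zane (age=52, score=88) -> YES
  Mia (age=64, score=87) -> YES
  Frank (age=33, score=81) -> YES
  Bob (age=53, score=72) -> no


ANSWER: Amir, Quinn, Zane, Mia, Frank


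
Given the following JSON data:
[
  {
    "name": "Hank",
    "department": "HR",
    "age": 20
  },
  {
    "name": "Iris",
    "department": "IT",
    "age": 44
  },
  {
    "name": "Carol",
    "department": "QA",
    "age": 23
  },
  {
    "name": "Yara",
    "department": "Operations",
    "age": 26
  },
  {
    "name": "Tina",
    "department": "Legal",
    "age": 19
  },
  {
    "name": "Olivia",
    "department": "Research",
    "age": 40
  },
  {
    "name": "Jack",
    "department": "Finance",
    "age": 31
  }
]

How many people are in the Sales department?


Scanning records for department = Sales
  No matches found
Count: 0

ANSWER: 0


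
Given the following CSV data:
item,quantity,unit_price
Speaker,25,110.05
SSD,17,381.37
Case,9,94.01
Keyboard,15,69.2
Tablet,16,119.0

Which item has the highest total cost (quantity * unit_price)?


Computing row totals:
  Speaker: 2751.25
  SSD: 6483.29
  Case: 846.09
  Keyboard: 1038.0
  Tablet: 1904.0
Maximum: SSD (6483.29)

ANSWER: SSD


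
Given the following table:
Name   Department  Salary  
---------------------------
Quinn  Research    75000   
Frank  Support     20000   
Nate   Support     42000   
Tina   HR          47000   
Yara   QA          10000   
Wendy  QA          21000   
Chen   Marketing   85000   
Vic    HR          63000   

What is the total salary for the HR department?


HR department members:
  Tina: 47000
  Vic: 63000
Total = 47000 + 63000 = 110000

ANSWER: 110000


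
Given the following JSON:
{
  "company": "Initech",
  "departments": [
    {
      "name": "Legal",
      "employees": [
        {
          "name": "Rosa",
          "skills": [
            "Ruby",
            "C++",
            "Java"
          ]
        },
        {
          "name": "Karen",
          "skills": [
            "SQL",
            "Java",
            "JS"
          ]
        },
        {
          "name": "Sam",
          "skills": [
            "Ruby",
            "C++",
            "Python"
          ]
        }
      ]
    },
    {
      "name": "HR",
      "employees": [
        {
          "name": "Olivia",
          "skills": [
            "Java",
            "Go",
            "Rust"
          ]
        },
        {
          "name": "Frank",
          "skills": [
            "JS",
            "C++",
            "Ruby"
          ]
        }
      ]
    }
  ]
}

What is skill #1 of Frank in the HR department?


Path: departments[1].employees[1].skills[0]
Value: JS

ANSWER: JS


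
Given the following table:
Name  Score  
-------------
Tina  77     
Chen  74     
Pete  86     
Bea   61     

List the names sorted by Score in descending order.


Sorting by Score (descending):
  Pete: 86
  Tina: 77
  Chen: 74
  Bea: 61


ANSWER: Pete, Tina, Chen, Bea


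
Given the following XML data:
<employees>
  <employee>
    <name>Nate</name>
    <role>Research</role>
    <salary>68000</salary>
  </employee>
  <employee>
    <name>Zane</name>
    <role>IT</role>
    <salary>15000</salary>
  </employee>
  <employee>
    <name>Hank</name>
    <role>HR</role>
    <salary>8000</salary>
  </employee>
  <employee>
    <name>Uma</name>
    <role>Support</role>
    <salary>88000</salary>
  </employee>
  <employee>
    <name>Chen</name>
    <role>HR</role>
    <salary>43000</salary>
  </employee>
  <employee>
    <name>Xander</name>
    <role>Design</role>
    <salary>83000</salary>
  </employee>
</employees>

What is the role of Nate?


Searching for <employee> with <name>Nate</name>
Found at position 1
<role>Research</role>

ANSWER: Research


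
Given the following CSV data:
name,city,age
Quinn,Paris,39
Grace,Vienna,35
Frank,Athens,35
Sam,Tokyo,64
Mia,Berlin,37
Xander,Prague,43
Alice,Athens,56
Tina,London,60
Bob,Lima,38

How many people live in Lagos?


Scanning city column for 'Lagos':
Total matches: 0

ANSWER: 0


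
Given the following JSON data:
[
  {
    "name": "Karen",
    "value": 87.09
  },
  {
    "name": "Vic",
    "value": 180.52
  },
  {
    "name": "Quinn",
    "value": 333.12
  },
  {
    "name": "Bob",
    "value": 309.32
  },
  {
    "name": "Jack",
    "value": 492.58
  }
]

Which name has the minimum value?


Comparing values:
  Karen: 87.09
  Vic: 180.52
  Quinn: 333.12
  Bob: 309.32
  Jack: 492.58
Minimum: Karen (87.09)

ANSWER: Karen


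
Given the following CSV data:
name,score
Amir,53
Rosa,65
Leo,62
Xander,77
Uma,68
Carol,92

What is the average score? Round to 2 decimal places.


Scores: 53, 65, 62, 77, 68, 92
Sum = 417
Count = 6
Average = 417 / 6 = 69.50

ANSWER: 69.50


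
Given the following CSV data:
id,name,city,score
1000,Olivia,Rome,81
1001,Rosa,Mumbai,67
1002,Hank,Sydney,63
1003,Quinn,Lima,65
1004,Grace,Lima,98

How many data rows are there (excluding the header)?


Counting rows (excluding header):
Header: id,name,city,score
Data rows: 5

ANSWER: 5


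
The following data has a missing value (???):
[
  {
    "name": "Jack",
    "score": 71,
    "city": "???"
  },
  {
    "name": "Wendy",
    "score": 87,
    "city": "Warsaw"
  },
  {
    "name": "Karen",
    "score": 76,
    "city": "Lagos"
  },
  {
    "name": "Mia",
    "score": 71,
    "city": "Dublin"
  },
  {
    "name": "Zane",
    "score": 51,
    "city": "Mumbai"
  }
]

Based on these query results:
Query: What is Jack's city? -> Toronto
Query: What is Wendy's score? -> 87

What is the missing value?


The missing value is Jack's city
From query: Jack's city = Toronto

ANSWER: Toronto


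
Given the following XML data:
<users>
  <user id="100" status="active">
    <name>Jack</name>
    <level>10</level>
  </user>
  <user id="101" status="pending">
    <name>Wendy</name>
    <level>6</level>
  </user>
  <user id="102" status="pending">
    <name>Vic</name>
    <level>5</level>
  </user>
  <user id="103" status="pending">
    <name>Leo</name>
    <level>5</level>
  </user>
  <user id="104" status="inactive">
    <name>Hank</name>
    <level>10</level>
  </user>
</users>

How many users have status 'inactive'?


Counting users with status='inactive':
  Hank (id=104) -> MATCH
Count: 1

ANSWER: 1


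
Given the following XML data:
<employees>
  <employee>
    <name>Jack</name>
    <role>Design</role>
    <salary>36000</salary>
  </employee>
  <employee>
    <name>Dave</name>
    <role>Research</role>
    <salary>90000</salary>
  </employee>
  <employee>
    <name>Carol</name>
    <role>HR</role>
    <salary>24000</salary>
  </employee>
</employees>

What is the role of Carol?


Searching for <employee> with <name>Carol</name>
Found at position 3
<role>HR</role>

ANSWER: HR


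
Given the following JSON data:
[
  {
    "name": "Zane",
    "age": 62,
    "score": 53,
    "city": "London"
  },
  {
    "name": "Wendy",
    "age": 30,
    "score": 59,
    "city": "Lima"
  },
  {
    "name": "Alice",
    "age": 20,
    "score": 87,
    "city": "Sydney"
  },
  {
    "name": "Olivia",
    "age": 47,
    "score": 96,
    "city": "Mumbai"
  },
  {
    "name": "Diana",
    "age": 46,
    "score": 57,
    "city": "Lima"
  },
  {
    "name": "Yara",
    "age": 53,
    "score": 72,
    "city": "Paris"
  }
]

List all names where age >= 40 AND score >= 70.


Checking both conditions:
  Zane (age=62, score=53) -> no
  Wendy (age=30, score=59) -> no
  Alice (age=20, score=87) -> no
  Olivia (age=47, score=96) -> YES
  Diana (age=46, score=57) -> no
  Yara (age=53, score=72) -> YES


ANSWER: Olivia, Yara


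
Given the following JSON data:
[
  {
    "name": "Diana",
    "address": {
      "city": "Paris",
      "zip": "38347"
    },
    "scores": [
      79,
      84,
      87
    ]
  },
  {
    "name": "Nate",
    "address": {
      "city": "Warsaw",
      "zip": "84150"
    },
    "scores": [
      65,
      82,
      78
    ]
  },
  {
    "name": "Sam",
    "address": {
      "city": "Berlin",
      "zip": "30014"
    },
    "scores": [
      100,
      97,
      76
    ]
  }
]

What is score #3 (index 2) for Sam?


Path: records[2].scores[2]
Value: 76

ANSWER: 76


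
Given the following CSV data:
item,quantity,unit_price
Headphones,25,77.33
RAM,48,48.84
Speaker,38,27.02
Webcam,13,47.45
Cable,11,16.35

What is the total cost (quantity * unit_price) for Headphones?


Row: Headphones
quantity = 25
unit_price = 77.33
total = 25 * 77.33 = 1933.25

ANSWER: 1933.25


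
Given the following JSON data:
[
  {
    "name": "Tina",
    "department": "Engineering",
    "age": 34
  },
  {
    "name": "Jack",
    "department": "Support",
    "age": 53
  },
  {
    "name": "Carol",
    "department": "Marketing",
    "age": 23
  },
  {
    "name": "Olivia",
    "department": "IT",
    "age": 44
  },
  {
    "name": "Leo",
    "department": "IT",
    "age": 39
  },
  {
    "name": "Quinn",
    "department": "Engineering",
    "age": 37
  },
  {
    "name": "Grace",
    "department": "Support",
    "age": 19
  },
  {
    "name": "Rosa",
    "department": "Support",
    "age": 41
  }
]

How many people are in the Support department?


Scanning records for department = Support
  Record 1: Jack
  Record 6: Grace
  Record 7: Rosa
Count: 3

ANSWER: 3


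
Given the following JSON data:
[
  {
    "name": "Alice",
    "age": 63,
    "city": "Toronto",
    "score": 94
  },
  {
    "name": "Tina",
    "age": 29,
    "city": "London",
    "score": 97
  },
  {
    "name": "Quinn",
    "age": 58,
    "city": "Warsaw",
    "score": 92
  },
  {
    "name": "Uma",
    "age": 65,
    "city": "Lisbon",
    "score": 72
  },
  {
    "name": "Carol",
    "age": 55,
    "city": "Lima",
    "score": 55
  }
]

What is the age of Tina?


Looking up record where name = Tina
Record index: 1
Field 'age' = 29

ANSWER: 29


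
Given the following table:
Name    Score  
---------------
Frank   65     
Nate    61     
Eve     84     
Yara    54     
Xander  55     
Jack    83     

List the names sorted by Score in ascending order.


Sorting by Score (ascending):
  Yara: 54
  Xander: 55
  Nate: 61
  Frank: 65
  Jack: 83
  Eve: 84


ANSWER: Yara, Xander, Nate, Frank, Jack, Eve


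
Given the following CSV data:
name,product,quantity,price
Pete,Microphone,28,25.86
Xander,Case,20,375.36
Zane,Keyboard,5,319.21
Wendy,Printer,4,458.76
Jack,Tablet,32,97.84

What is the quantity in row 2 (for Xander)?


Row 2: Xander
Column 'quantity' = 20

ANSWER: 20


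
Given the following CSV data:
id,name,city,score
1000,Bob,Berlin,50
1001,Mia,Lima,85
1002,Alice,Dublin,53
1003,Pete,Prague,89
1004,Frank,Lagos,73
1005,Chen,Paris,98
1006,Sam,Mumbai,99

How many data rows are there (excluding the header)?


Counting rows (excluding header):
Header: id,name,city,score
Data rows: 7

ANSWER: 7


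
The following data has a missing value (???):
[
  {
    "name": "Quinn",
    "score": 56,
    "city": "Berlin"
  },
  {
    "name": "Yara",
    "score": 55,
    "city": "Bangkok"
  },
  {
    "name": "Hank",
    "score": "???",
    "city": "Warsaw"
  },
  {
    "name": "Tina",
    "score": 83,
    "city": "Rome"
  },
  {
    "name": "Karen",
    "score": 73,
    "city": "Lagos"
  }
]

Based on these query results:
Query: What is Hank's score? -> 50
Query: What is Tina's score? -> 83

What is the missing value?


The missing value is Hank's score
From query: Hank's score = 50

ANSWER: 50


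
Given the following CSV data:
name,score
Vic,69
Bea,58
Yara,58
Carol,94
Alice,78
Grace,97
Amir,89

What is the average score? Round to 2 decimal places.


Scores: 69, 58, 58, 94, 78, 97, 89
Sum = 543
Count = 7
Average = 543 / 7 = 77.57

ANSWER: 77.57


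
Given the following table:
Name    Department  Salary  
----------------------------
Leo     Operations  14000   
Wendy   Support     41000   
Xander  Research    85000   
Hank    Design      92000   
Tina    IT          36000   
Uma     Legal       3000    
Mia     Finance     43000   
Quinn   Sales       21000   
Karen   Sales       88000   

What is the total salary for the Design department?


Design department members:
  Hank: 92000
Total = 92000 = 92000

ANSWER: 92000


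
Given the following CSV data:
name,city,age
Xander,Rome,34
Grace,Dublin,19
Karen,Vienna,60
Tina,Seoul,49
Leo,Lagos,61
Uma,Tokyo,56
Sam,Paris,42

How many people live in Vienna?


Scanning city column for 'Vienna':
  Row 3: Karen -> MATCH
Total matches: 1

ANSWER: 1


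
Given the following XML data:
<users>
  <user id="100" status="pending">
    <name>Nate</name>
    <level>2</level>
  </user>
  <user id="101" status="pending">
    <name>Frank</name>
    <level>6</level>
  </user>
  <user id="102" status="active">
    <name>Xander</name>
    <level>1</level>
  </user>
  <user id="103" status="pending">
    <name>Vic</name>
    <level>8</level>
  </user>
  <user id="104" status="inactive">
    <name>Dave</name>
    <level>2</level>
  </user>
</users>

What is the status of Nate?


Finding user with name = Nate
user id="100" status="pending"

ANSWER: pending


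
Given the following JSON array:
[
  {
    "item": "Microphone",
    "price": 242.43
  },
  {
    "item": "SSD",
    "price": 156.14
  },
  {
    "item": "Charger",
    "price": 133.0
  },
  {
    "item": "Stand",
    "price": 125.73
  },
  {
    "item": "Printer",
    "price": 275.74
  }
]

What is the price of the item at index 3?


Array index 3 -> Stand
price = 125.73

ANSWER: 125.73


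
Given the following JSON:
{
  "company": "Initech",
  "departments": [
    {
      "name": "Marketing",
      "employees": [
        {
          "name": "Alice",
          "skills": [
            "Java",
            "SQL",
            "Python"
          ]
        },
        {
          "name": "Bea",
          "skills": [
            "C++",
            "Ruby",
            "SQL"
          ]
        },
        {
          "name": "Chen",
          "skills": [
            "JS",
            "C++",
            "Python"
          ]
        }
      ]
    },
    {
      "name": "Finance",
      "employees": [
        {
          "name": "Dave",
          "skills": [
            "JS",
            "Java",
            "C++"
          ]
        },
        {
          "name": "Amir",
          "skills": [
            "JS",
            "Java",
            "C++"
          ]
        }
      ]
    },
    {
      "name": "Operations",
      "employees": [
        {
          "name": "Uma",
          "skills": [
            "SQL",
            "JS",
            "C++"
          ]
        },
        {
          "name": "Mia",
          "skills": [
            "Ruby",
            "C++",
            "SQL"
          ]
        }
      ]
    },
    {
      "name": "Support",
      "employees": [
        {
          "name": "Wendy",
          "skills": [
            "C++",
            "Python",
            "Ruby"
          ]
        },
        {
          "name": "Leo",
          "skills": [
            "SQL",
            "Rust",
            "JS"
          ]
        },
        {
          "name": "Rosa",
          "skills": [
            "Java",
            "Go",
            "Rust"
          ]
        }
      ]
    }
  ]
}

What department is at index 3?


Path: departments[3].name
Value: Support

ANSWER: Support


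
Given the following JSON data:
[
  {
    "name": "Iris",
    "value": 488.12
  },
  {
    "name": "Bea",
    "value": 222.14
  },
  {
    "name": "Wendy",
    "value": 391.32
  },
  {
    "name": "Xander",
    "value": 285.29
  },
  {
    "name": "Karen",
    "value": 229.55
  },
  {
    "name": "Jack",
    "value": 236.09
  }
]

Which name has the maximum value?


Comparing values:
  Iris: 488.12
  Bea: 222.14
  Wendy: 391.32
  Xander: 285.29
  Karen: 229.55
  Jack: 236.09
Maximum: Iris (488.12)

ANSWER: Iris


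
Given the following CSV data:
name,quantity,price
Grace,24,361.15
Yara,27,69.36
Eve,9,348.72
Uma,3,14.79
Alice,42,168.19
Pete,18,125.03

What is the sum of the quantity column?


Values in 'quantity' column:
  Row 1: 24
  Row 2: 27
  Row 3: 9
  Row 4: 3
  Row 5: 42
  Row 6: 18
Sum = 24 + 27 + 9 + 3 + 42 + 18 = 123

ANSWER: 123


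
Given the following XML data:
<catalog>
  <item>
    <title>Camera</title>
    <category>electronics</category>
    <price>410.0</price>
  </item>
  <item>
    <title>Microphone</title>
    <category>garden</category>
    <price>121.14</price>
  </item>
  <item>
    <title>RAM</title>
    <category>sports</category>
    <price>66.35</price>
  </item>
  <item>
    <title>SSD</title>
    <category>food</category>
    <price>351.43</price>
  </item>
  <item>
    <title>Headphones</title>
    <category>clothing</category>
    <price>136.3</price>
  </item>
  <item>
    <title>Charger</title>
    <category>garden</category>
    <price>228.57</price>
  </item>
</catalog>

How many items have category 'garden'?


Scanning <item> elements for <category>garden</category>:
  Item 2: Microphone -> MATCH
  Item 6: Charger -> MATCH
Count: 2

ANSWER: 2


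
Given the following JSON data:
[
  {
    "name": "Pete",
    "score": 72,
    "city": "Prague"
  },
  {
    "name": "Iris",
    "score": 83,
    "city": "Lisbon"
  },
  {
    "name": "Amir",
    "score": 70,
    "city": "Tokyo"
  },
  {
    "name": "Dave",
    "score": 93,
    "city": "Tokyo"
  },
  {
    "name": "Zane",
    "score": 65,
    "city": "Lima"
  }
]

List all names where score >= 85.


Filtering records where score >= 85:
  Pete (score=72) -> no
  Iris (score=83) -> no
  Amir (score=70) -> no
  Dave (score=93) -> YES
  Zane (score=65) -> no


ANSWER: Dave


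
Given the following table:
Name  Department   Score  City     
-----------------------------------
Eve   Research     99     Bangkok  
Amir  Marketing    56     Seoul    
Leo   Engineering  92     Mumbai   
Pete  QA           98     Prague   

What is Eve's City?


Row 1: Eve
City = Bangkok

ANSWER: Bangkok


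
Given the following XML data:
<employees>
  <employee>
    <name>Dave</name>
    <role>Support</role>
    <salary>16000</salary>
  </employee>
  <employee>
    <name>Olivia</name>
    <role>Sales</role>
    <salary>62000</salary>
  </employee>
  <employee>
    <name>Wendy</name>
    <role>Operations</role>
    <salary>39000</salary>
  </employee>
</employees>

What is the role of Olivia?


Searching for <employee> with <name>Olivia</name>
Found at position 2
<role>Sales</role>

ANSWER: Sales


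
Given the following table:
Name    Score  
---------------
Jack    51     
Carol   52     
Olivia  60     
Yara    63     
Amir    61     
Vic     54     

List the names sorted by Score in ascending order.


Sorting by Score (ascending):
  Jack: 51
  Carol: 52
  Vic: 54
  Olivia: 60
  Amir: 61
  Yara: 63


ANSWER: Jack, Carol, Vic, Olivia, Amir, Yara


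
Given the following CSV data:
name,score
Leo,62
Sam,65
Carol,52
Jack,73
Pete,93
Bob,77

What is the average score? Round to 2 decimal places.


Scores: 62, 65, 52, 73, 93, 77
Sum = 422
Count = 6
Average = 422 / 6 = 70.33

ANSWER: 70.33


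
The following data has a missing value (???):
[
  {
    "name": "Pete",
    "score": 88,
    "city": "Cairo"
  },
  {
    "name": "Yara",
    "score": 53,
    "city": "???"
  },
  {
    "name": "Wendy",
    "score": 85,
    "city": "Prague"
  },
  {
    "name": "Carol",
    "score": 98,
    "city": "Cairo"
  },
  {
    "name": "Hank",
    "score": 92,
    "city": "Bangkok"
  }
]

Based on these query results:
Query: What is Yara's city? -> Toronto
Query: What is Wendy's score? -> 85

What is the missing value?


The missing value is Yara's city
From query: Yara's city = Toronto

ANSWER: Toronto


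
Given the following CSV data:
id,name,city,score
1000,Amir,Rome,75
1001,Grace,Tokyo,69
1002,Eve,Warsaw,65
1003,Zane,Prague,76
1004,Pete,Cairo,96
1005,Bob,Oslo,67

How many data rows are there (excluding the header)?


Counting rows (excluding header):
Header: id,name,city,score
Data rows: 6

ANSWER: 6


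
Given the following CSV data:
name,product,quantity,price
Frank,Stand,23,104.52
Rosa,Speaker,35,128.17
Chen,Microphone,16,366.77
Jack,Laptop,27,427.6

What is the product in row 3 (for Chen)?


Row 3: Chen
Column 'product' = Microphone

ANSWER: Microphone


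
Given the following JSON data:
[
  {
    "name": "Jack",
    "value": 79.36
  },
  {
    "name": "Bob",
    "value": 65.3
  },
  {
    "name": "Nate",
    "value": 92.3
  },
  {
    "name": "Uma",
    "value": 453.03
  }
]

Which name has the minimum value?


Comparing values:
  Jack: 79.36
  Bob: 65.3
  Nate: 92.3
  Uma: 453.03
Minimum: Bob (65.3)

ANSWER: Bob


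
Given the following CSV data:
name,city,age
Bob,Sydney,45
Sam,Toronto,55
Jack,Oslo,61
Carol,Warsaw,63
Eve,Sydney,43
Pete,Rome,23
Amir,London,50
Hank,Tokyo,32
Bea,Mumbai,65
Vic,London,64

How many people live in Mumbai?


Scanning city column for 'Mumbai':
  Row 9: Bea -> MATCH
Total matches: 1

ANSWER: 1


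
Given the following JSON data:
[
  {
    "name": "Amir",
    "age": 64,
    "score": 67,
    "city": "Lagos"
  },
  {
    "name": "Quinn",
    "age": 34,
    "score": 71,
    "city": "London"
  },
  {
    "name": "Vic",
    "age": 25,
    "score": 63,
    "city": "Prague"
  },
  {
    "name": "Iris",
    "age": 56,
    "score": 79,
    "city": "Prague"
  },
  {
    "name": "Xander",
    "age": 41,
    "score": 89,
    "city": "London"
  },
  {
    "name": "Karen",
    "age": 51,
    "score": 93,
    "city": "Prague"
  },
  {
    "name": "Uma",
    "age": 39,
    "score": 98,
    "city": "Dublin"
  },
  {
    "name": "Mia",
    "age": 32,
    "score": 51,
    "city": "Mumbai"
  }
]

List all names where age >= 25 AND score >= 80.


Checking both conditions:
  Amir (age=64, score=67) -> no
  Quinn (age=34, score=71) -> no
  Vic (age=25, score=63) -> no
  Iris (age=56, score=79) -> no
  Xander (age=41, score=89) -> YES
  Karen (age=51, score=93) -> YES
  Uma (age=39, score=98) -> YES
  Mia (age=32, score=51) -> no


ANSWER: Xander, Karen, Uma


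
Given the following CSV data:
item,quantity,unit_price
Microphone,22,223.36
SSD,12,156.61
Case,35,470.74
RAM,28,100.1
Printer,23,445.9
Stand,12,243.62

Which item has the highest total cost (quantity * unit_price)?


Computing row totals:
  Microphone: 4913.92
  SSD: 1879.32
  Case: 16475.9
  RAM: 2802.8
  Printer: 10255.7
  Stand: 2923.44
Maximum: Case (16475.9)

ANSWER: Case


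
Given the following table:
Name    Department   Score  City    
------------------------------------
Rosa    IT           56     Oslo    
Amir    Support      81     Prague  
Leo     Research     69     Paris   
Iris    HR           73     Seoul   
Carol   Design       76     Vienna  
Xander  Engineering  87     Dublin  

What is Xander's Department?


Row 6: Xander
Department = Engineering

ANSWER: Engineering


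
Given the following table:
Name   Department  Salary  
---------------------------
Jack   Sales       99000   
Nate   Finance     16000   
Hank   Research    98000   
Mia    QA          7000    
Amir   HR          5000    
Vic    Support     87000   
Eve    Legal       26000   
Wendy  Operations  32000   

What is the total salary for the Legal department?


Legal department members:
  Eve: 26000
Total = 26000 = 26000

ANSWER: 26000


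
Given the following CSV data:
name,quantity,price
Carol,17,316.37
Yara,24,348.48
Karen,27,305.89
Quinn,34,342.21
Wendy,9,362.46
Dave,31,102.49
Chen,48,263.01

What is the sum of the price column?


Values in 'price' column:
  Row 1: 316.37
  Row 2: 348.48
  Row 3: 305.89
  Row 4: 342.21
  Row 5: 362.46
  Row 6: 102.49
  Row 7: 263.01
Sum = 316.37 + 348.48 + 305.89 + 342.21 + 362.46 + 102.49 + 263.01 = 2040.91

ANSWER: 2040.91


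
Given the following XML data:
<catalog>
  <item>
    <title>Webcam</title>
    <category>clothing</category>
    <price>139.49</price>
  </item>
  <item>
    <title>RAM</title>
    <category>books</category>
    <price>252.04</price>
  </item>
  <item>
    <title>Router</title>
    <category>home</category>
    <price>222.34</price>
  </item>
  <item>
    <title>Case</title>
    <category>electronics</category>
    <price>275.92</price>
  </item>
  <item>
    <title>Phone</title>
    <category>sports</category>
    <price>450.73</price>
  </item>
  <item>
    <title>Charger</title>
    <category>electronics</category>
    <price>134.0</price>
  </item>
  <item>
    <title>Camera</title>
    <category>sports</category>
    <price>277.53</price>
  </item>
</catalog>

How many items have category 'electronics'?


Scanning <item> elements for <category>electronics</category>:
  Item 4: Case -> MATCH
  Item 6: Charger -> MATCH
Count: 2

ANSWER: 2


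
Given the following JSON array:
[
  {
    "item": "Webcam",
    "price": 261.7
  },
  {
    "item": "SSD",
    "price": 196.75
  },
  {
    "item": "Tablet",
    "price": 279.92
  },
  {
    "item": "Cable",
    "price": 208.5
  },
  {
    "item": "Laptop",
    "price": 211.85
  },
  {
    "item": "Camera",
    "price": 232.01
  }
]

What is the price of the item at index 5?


Array index 5 -> Camera
price = 232.01

ANSWER: 232.01


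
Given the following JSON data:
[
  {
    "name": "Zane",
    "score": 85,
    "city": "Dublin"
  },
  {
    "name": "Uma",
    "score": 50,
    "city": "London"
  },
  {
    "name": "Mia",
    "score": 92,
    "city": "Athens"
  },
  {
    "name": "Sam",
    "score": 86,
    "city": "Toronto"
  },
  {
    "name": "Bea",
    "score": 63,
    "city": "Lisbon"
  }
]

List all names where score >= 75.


Filtering records where score >= 75:
  Zane (score=85) -> YES
  Uma (score=50) -> no
  Mia (score=92) -> YES
  Sam (score=86) -> YES
  Bea (score=63) -> no


ANSWER: Zane, Mia, Sam


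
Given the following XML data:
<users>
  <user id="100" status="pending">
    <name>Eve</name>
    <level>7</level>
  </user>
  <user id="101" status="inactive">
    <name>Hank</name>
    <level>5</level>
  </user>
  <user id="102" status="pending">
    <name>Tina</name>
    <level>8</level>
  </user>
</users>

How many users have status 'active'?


Counting users with status='active':
Count: 0

ANSWER: 0


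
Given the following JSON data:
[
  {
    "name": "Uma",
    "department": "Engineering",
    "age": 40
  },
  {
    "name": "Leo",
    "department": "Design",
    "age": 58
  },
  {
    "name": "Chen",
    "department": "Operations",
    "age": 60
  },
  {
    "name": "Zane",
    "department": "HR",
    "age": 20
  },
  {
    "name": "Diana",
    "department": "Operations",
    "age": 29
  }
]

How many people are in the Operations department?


Scanning records for department = Operations
  Record 2: Chen
  Record 4: Diana
Count: 2

ANSWER: 2


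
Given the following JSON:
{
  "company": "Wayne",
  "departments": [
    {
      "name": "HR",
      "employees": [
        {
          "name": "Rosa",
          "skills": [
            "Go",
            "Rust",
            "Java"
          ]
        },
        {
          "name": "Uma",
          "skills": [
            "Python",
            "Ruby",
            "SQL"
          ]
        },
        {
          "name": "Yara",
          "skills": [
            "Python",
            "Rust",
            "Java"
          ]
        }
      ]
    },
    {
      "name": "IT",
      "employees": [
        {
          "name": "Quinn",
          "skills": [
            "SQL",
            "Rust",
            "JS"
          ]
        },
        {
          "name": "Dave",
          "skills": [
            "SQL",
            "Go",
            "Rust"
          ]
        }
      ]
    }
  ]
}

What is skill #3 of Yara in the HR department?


Path: departments[0].employees[2].skills[2]
Value: Java

ANSWER: Java


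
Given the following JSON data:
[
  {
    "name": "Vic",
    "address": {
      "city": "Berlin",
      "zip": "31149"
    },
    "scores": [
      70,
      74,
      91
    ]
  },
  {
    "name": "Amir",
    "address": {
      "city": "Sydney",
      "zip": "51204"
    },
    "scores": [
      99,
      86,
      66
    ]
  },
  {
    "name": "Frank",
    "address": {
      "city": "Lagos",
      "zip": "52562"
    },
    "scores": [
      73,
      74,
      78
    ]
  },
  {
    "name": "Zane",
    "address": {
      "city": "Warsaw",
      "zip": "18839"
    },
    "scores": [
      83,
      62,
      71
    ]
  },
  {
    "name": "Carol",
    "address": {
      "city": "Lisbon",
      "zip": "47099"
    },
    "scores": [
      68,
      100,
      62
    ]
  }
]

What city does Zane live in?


Path: records[3].address.city
Value: Warsaw

ANSWER: Warsaw


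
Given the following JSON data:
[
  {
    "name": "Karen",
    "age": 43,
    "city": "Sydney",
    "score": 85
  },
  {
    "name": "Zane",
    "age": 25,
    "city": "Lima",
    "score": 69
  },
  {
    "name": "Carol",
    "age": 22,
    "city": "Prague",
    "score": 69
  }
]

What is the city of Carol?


Looking up record where name = Carol
Record index: 2
Field 'city' = Prague

ANSWER: Prague


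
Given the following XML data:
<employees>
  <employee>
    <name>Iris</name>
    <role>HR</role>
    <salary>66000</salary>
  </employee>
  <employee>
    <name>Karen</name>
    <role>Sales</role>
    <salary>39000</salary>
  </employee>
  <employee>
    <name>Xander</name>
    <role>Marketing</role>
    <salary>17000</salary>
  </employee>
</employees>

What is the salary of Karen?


Searching for <employee> with <name>Karen</name>
Found at position 2
<salary>39000</salary>

ANSWER: 39000


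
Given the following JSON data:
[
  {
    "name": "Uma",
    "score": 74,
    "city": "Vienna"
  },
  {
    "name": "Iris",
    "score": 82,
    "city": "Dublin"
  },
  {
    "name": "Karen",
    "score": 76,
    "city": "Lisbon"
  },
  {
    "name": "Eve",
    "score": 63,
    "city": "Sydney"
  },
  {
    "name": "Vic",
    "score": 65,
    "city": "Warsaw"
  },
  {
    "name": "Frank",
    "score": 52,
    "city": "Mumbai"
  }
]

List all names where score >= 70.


Filtering records where score >= 70:
  Uma (score=74) -> YES
  Iris (score=82) -> YES
  Karen (score=76) -> YES
  Eve (score=63) -> no
  Vic (score=65) -> no
  Frank (score=52) -> no


ANSWER: Uma, Iris, Karen


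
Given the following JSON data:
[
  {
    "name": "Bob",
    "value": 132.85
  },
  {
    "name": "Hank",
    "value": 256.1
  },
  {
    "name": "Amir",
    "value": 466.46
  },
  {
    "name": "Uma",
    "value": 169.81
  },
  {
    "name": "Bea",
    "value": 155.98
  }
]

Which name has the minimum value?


Comparing values:
  Bob: 132.85
  Hank: 256.1
  Amir: 466.46
  Uma: 169.81
  Bea: 155.98
Minimum: Bob (132.85)

ANSWER: Bob


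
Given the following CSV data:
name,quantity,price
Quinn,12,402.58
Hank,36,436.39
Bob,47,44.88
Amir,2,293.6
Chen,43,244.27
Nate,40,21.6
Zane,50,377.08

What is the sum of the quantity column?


Values in 'quantity' column:
  Row 1: 12
  Row 2: 36
  Row 3: 47
  Row 4: 2
  Row 5: 43
  Row 6: 40
  Row 7: 50
Sum = 12 + 36 + 47 + 2 + 43 + 40 + 50 = 230

ANSWER: 230


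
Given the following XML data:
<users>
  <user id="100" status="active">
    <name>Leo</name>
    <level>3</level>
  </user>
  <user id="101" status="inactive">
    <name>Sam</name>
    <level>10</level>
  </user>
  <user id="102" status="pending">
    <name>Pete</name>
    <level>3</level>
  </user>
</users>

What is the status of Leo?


Finding user with name = Leo
user id="100" status="active"

ANSWER: active


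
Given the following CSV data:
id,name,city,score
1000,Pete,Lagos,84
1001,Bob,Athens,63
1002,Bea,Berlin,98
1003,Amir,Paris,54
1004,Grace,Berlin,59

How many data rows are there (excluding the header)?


Counting rows (excluding header):
Header: id,name,city,score
Data rows: 5

ANSWER: 5


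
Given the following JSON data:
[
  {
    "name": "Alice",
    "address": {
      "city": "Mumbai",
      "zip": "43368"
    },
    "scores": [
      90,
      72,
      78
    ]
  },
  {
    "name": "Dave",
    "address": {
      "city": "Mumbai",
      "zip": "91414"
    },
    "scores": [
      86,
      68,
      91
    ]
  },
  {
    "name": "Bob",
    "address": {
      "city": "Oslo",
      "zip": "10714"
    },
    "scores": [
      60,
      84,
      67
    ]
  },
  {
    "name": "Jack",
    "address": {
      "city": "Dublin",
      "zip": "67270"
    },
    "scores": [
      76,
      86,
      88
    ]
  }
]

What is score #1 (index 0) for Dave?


Path: records[1].scores[0]
Value: 86

ANSWER: 86


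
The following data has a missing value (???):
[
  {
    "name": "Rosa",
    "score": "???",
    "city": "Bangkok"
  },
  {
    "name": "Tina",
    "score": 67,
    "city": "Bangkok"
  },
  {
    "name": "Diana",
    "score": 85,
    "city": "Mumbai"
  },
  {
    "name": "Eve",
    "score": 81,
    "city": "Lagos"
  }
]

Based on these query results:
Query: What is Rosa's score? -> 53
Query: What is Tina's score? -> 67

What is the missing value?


The missing value is Rosa's score
From query: Rosa's score = 53

ANSWER: 53


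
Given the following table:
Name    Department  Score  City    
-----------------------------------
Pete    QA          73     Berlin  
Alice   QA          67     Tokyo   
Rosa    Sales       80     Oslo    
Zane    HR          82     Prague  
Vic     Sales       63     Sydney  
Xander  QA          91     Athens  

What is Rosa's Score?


Row 3: Rosa
Score = 80

ANSWER: 80


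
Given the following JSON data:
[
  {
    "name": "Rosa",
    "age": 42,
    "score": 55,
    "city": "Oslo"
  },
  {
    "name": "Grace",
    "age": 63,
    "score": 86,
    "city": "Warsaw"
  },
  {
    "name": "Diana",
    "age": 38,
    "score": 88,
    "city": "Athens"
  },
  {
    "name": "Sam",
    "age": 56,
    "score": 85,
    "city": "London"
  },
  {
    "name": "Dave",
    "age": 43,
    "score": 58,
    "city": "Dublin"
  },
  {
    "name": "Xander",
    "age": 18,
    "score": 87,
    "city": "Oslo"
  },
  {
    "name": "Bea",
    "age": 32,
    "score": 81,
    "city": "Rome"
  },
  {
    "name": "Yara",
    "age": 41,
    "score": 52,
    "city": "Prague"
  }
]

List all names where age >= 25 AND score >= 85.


Checking both conditions:
  Rosa (age=42, score=55) -> no
  Grace (age=63, score=86) -> YES
  Diana (age=38, score=88) -> YES
  Sam (age=56, score=85) -> YES
  Dave (age=43, score=58) -> no
  Xander (age=18, score=87) -> no
  Bea (age=32, score=81) -> no
  Yara (age=41, score=52) -> no


ANSWER: Grace, Diana, Sam


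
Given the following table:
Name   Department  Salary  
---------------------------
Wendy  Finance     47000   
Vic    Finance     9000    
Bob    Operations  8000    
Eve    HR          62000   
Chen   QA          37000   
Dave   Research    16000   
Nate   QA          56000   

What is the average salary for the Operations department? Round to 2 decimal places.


Operations department members:
  Bob: 8000
Sum = 8000
Count = 1
Average = 8000 / 1 = 8000.00

ANSWER: 8000.00


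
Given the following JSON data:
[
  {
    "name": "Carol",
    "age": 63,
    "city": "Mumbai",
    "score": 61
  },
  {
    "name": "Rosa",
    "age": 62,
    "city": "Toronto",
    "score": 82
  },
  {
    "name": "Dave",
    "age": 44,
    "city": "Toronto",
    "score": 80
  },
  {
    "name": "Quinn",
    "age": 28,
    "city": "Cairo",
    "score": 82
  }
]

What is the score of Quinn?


Looking up record where name = Quinn
Record index: 3
Field 'score' = 82

ANSWER: 82


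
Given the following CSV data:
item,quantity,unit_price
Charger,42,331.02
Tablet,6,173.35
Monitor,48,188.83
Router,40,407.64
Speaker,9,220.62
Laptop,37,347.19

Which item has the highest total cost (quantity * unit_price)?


Computing row totals:
  Charger: 13902.84
  Tablet: 1040.1
  Monitor: 9063.84
  Router: 16305.6
  Speaker: 1985.58
  Laptop: 12846.03
Maximum: Router (16305.6)

ANSWER: Router


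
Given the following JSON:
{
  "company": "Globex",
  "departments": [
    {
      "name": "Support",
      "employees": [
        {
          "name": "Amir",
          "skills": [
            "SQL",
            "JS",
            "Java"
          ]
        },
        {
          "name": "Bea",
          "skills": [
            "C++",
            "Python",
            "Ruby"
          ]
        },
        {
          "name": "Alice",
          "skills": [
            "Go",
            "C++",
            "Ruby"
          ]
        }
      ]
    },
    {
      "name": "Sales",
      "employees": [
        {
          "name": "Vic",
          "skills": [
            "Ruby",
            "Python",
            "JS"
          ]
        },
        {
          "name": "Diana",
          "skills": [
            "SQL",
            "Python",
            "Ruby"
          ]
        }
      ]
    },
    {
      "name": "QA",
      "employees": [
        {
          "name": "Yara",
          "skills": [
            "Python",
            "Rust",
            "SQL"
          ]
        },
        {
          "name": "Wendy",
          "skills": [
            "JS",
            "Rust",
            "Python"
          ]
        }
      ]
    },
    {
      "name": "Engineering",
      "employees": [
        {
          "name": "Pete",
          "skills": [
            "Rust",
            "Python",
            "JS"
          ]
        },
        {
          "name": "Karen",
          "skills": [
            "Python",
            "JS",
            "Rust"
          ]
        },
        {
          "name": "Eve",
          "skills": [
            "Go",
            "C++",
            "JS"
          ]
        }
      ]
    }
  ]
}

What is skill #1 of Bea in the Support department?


Path: departments[0].employees[1].skills[0]
Value: C++

ANSWER: C++
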